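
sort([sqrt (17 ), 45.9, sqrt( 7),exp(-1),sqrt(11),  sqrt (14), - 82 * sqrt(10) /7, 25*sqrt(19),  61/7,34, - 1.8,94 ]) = [ - 82 * sqrt(10)/7, - 1.8, exp(- 1 ),sqrt( 7) , sqrt( 11),sqrt(14),sqrt(17),61/7 , 34 , 45.9, 94, 25*sqrt(19)]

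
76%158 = 76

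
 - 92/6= - 16 + 2/3 = - 15.33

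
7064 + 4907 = 11971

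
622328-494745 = 127583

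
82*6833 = 560306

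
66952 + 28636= 95588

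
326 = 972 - 646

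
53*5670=300510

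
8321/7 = 8321/7=1188.71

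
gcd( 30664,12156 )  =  4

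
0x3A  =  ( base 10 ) 58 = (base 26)26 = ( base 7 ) 112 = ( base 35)1n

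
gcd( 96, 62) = 2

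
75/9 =8 + 1/3 = 8.33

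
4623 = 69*67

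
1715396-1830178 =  - 114782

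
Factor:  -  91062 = - 2^1*3^2*5059^1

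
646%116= 66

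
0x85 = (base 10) 133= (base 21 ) 67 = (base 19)70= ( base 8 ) 205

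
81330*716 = 58232280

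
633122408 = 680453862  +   - 47331454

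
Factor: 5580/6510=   6/7  =  2^1*3^1*7^ ( - 1)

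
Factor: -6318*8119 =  - 2^1*3^5*13^1*23^1 * 353^1= - 51295842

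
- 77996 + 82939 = 4943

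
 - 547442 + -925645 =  - 1473087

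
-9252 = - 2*4626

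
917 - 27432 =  - 26515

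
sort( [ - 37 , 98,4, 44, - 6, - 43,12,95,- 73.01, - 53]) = [ - 73.01, - 53, - 43,  -  37, - 6,  4,12,44 , 95,98] 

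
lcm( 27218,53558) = 1660298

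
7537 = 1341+6196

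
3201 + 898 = 4099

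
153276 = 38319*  4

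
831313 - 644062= 187251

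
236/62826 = 118/31413 = 0.00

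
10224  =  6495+3729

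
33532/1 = 33532 = 33532.00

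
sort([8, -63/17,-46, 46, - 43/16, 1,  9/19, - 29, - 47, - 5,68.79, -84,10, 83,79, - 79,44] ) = [ - 84, - 79, -47, - 46, - 29,  -  5, - 63/17,- 43/16,9/19,1,8, 10,44,46, 68.79,  79,83]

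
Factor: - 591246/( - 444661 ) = 2^1 * 3^3 * 7^( - 1) * 139^( - 1) *457^(  -  1)*10949^1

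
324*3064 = 992736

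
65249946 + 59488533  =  124738479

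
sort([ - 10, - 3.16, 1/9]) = [ - 10, - 3.16, 1/9 ] 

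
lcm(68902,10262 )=482314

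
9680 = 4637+5043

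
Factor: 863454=2^1 * 3^1*143909^1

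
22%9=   4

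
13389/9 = 4463/3 = 1487.67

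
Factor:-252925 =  - 5^2*67^1*151^1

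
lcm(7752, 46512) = 46512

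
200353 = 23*8711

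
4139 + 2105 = 6244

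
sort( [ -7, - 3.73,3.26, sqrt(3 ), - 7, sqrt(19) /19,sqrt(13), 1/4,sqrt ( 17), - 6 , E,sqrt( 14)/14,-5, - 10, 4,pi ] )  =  [-10, - 7, - 7, - 6, - 5, - 3.73 , sqrt(19)/19,  1/4, sqrt(14)/14, sqrt( 3 ), E,  pi, 3.26,  sqrt ( 13 ), 4,sqrt(17) ] 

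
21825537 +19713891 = 41539428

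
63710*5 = 318550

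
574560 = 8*71820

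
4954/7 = 4954/7 = 707.71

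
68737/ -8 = -68737/8 = - 8592.12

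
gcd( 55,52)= 1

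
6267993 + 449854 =6717847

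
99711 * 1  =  99711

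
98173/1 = 98173 =98173.00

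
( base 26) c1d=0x1FD7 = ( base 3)102011220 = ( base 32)7UN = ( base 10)8151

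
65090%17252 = 13334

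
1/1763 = 1/1763 =0.00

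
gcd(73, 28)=1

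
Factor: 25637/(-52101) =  - 31/63 =- 3^( - 2) * 7^(-1 )*31^1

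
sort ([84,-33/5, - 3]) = [ - 33/5, - 3, 84 ]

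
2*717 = 1434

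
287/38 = 287/38  =  7.55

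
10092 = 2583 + 7509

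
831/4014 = 277/1338 =0.21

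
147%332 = 147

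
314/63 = 4 + 62/63=4.98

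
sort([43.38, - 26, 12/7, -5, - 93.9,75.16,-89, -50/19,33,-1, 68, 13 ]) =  [ - 93.9,-89,-26,-5,-50/19 ,-1,12/7, 13  ,  33,43.38,68, 75.16 ] 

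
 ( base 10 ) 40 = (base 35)15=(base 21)1J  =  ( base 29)1B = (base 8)50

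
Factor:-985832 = -2^3*123229^1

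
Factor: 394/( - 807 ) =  - 2^1*3^(-1 )*197^1*269^(-1 ) 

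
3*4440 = 13320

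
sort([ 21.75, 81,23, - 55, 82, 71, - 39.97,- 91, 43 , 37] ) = [ - 91,-55, - 39.97, 21.75,  23, 37,43,  71  ,  81,  82]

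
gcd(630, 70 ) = 70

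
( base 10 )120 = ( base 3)11110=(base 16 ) 78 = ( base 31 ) 3r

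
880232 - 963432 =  - 83200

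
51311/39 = 1315+2/3=1315.67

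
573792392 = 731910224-158117832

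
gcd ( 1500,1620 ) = 60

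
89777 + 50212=139989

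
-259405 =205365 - 464770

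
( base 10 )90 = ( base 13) 6c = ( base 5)330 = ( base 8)132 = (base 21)46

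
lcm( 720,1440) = 1440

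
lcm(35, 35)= 35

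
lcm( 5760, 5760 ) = 5760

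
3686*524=1931464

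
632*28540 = 18037280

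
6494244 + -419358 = 6074886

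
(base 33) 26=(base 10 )72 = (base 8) 110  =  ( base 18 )40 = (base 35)22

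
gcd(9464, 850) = 2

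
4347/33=1449/11= 131.73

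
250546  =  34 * 7369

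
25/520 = 5/104 = 0.05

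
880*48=42240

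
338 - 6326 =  - 5988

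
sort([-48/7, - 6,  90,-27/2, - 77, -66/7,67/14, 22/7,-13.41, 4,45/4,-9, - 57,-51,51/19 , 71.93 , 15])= [-77, - 57,-51 , - 27/2, - 13.41, - 66/7,-9, - 48/7,-6, 51/19 , 22/7,4,67/14,45/4,15 , 71.93,90]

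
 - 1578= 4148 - 5726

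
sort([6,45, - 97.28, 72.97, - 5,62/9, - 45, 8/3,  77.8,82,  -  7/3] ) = [-97.28,-45, -5, - 7/3 , 8/3,  6,62/9,45 , 72.97,77.8,82]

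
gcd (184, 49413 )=1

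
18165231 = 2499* 7269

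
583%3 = 1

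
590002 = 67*8806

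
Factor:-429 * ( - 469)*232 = 46678632 = 2^3* 3^1*7^1 * 11^1*13^1*29^1*67^1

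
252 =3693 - 3441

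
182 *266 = 48412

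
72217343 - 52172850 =20044493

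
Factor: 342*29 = 9918 = 2^1*3^2 * 19^1 * 29^1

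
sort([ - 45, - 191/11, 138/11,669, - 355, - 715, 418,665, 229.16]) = [ - 715,  -  355, - 45, - 191/11 , 138/11 , 229.16,418, 665,669]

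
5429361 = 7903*687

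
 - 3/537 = - 1 + 178/179 = - 0.01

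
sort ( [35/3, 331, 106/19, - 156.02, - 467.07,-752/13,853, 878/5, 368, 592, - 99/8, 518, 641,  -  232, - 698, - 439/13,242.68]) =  [-698,-467.07,  -  232 ,- 156.02, - 752/13, - 439/13, - 99/8, 106/19,35/3,878/5,242.68, 331, 368, 518, 592, 641,853 ]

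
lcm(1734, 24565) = 147390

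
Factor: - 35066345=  - 5^1*7013269^1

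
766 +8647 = 9413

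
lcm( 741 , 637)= 36309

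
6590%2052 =434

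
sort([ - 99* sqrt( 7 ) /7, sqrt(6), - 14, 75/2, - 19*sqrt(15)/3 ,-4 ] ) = [ - 99* sqrt(7 ) /7,  -  19*sqrt (15 )/3, - 14 ,-4,sqrt (6 ), 75/2 ]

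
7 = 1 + 6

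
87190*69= 6016110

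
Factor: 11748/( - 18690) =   -  2^1*5^( - 1)*7^( - 1)* 11^1 = - 22/35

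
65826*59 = 3883734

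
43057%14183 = 508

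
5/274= 5/274 = 0.02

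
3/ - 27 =  -  1 + 8/9 = - 0.11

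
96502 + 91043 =187545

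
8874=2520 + 6354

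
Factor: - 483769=-11^1*13^1*17^1 * 199^1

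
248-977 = -729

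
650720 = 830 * 784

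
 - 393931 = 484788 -878719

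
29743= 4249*7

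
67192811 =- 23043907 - - 90236718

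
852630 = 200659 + 651971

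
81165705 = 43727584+37438121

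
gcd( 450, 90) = 90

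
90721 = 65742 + 24979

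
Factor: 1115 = 5^1*223^1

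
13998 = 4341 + 9657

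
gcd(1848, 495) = 33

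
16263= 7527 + 8736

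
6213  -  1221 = 4992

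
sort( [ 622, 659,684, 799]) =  [622,  659,684, 799 ] 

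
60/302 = 30/151 = 0.20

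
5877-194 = 5683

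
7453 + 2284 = 9737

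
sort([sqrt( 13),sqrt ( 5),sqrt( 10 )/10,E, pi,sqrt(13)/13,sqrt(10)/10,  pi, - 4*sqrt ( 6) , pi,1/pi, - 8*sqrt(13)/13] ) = [ - 4*sqrt(6),  -  8*sqrt (13 )/13,sqrt( 13)/13,sqrt(10)/10,sqrt( 10 ) /10, 1/pi, sqrt(5), E,pi,  pi,pi, sqrt(13) ] 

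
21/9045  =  7/3015 = 0.00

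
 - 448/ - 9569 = 64/1367 = 0.05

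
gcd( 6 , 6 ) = 6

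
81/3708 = 9/412 = 0.02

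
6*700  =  4200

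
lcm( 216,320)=8640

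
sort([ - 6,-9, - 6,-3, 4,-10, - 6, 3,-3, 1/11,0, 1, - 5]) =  [-10 , - 9,-6,  -  6, - 6, - 5, - 3,-3,0, 1/11, 1, 3 , 4]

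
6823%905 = 488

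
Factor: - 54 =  - 2^1*3^3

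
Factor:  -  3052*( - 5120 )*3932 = 2^14*5^1*7^1*109^1 * 983^1 = 61442375680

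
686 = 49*14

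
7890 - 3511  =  4379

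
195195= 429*455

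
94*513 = 48222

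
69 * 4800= 331200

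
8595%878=693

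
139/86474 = 139/86474 = 0.00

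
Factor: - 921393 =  - 3^2*11^1 * 41^1 * 227^1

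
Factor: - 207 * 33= - 3^3*11^1*23^1 = -6831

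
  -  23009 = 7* (-3287)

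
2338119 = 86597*27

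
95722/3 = 95722/3 = 31907.33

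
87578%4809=1016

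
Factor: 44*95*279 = 1166220 = 2^2*3^2 * 5^1 *11^1  *19^1*31^1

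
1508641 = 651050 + 857591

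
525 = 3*175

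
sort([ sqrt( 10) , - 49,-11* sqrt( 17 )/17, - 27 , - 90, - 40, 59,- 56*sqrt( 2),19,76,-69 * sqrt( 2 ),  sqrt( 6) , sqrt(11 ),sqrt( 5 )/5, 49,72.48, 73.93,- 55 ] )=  [ - 69 * sqrt( 2), - 90, - 56 *sqrt (2),- 55, - 49, - 40,-27, - 11* sqrt( 17) /17,sqrt( 5 )/5,sqrt( 6 ) , sqrt(10 ) , sqrt(11 ),19, 49, 59,  72.48, 73.93,76]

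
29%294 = 29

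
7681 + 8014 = 15695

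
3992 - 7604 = - 3612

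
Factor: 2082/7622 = 3^1*37^(  -  1 )*103^(-1 )*347^1 = 1041/3811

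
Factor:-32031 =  - 3^2 * 3559^1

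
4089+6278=10367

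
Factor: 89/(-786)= -2^( - 1)*3^ ( - 1)*89^1*131^( - 1 ) 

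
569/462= 569/462 = 1.23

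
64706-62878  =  1828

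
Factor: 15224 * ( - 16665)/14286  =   - 2^2 * 5^1 * 11^2*101^1*173^1*2381^(- 1 ) = - 42284660/2381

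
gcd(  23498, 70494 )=23498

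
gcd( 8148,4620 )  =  84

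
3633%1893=1740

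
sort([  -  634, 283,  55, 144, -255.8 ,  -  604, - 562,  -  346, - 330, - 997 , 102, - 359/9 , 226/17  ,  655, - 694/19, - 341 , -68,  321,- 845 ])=[-997,  -  845, - 634,-604, - 562,-346,  -  341, - 330 , - 255.8, - 68,-359/9, - 694/19 , 226/17 , 55,102,144,283,  321,655] 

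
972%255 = 207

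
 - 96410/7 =  -  13773 + 1/7 = - 13772.86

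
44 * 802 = 35288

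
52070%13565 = 11375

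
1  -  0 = 1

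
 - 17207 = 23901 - 41108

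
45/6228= 5/692= 0.01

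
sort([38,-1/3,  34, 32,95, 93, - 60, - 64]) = [-64,  -  60, - 1/3  ,  32, 34,  38, 93, 95]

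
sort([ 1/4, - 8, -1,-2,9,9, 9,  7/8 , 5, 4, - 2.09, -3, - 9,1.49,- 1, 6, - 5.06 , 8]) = [ - 9,-8,  -  5.06,-3,-2.09, -2, - 1,-1,1/4,7/8,1.49,4, 5, 6,8, 9, 9, 9]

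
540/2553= 180/851 = 0.21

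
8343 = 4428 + 3915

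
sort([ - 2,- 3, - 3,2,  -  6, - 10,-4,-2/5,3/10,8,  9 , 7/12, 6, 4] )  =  [ - 10 , - 6,  -  4, - 3, - 3,- 2,  -  2/5, 3/10, 7/12, 2, 4, 6, 8,9] 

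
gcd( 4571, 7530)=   1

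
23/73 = 23/73 = 0.32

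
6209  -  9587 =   -  3378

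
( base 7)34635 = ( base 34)7NL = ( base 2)10001010111111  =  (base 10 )8895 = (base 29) AGL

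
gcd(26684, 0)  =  26684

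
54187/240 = 225+ 187/240 = 225.78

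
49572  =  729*68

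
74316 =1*74316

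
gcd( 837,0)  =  837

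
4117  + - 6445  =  -2328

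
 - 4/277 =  - 1 + 273/277 = - 0.01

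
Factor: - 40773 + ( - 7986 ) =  -3^1*16253^1  =  - 48759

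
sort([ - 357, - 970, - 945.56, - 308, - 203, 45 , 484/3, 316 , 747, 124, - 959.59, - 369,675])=[ - 970, - 959.59, -945.56, - 369,  -  357, - 308,  -  203, 45, 124,484/3,316,675  ,  747] 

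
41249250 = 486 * 84875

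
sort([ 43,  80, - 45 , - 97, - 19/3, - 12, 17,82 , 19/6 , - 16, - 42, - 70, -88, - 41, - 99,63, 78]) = [ - 99  , - 97 , - 88,  -  70 , - 45, - 42,- 41, - 16, - 12, - 19/3, 19/6,17, 43,63, 78,80 , 82 ] 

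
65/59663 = 65/59663 = 0.00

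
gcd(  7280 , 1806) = 14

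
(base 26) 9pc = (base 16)1a5a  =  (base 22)dke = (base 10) 6746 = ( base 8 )15132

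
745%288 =169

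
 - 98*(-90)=8820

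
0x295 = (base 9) 814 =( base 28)NH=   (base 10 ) 661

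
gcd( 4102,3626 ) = 14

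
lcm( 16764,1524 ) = 16764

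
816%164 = 160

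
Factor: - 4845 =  - 3^1*5^1*17^1*19^1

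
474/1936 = 237/968= 0.24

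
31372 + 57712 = 89084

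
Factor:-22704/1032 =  - 2^1*11^1 = - 22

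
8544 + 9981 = 18525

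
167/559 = 167/559=0.30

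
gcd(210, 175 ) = 35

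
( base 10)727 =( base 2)1011010111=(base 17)28D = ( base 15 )337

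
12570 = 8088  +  4482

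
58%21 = 16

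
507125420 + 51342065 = 558467485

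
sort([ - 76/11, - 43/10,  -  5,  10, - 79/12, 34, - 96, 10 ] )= [-96,-76/11 , - 79/12, - 5, - 43/10,  10, 10, 34] 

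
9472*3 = 28416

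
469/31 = 15+4/31 =15.13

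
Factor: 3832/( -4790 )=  - 2^2*5^(-1 )=- 4/5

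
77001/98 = 77001/98 = 785.72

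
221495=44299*5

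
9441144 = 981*9624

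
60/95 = 12/19  =  0.63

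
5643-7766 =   -  2123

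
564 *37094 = 20921016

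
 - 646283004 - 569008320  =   - 1215291324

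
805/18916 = 805/18916 = 0.04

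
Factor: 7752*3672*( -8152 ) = -232049484288 = - 2^9*3^4*17^2*19^1*1019^1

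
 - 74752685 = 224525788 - 299278473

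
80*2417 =193360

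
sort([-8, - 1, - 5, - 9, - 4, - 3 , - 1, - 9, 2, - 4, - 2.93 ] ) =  [ - 9, - 9, - 8,-5, - 4, - 4, - 3, - 2.93, - 1, - 1, 2 ]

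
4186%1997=192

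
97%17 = 12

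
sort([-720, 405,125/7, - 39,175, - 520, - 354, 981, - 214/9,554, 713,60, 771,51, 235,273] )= [ - 720, - 520, - 354, - 39,-214/9,125/7, 51,60,175,235,  273,405,  554,713,771, 981 ] 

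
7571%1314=1001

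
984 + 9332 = 10316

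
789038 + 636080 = 1425118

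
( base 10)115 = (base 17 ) 6D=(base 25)4f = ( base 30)3p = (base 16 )73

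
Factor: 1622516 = 2^2*7^1 * 57947^1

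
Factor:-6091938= - 2^1*3^2*107^1*3163^1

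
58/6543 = 58/6543 =0.01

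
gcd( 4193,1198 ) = 599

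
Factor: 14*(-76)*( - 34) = 2^4*7^1*17^1*19^1 = 36176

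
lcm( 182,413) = 10738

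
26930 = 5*5386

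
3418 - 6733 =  - 3315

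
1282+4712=5994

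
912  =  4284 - 3372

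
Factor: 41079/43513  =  3^1*53^(-1 ) *821^( - 1 )*13693^1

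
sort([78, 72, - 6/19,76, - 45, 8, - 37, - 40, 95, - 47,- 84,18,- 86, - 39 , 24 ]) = [ - 86, - 84, - 47,-45, - 40, - 39, - 37, - 6/19, 8, 18, 24, 72, 76,78, 95]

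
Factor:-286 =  - 2^1*11^1*13^1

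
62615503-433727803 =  - 371112300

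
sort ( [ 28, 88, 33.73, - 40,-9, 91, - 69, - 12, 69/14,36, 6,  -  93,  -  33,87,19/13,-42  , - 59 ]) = [-93, - 69, - 59, - 42, - 40, - 33, - 12,  -  9, 19/13 , 69/14, 6,28,33.73,36,  87,88,91 ] 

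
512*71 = 36352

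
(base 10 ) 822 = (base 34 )O6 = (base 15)39C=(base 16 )336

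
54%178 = 54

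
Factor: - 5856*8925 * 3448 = - 180209030400 = -2^8*3^2*5^2*7^1*17^1*61^1*431^1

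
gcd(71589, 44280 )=3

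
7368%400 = 168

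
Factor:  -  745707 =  - 3^1*248569^1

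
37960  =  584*65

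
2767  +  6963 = 9730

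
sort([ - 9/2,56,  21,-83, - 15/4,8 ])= [ - 83 , - 9/2, - 15/4,8,21, 56] 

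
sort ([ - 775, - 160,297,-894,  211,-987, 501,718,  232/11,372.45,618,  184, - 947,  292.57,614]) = [ - 987,-947, - 894, - 775,  -  160,232/11, 184, 211, 292.57, 297, 372.45, 501, 614, 618, 718 ] 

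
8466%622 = 380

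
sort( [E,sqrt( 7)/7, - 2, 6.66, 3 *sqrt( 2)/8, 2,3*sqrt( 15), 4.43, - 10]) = [ - 10, - 2, sqrt (7)/7 , 3*sqrt( 2 ) /8,2, E,4.43,  6.66, 3*sqrt(15 ) ] 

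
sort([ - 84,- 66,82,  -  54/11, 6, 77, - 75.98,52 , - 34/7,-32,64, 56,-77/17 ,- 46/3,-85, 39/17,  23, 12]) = [ - 85 , - 84, - 75.98,- 66,  -  32,-46/3,  -  54/11,- 34/7,  -  77/17,39/17,6 , 12, 23,52 , 56,  64, 77,82] 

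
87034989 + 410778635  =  497813624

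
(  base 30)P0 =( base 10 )750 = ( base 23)19e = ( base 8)1356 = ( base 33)mo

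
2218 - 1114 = 1104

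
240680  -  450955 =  - 210275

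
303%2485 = 303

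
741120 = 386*1920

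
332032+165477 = 497509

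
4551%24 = 15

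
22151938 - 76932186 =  - 54780248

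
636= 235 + 401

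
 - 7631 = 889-8520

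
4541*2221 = 10085561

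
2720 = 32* 85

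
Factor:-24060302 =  - 2^1*7^1*1718593^1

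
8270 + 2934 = 11204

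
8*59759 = 478072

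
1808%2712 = 1808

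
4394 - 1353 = 3041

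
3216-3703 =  - 487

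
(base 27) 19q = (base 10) 998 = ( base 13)5ba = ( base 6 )4342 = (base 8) 1746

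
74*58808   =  4351792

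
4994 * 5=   24970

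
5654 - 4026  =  1628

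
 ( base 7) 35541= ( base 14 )34C8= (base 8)21750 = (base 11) 69A7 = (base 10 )9192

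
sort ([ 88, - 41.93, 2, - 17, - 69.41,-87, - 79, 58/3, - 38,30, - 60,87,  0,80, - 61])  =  [ - 87, - 79,-69.41,-61,-60, - 41.93, - 38, - 17,0,2, 58/3, 30,80,87,88 ] 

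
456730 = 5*91346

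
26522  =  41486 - 14964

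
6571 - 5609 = 962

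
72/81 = 8/9 = 0.89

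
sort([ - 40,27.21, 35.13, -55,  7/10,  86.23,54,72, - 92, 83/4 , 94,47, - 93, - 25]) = [ - 93, - 92, - 55, - 40, - 25,7/10, 83/4,27.21,35.13,  47,54,72 , 86.23,94] 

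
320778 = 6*53463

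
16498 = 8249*2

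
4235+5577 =9812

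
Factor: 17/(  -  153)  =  -3^( - 2) = - 1/9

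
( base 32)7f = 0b11101111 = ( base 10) 239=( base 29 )87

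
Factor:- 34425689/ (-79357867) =34425689^1 *79357867^( - 1 )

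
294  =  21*14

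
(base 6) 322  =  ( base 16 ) 7A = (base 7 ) 233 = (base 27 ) 4E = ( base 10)122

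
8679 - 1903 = 6776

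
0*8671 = 0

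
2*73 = 146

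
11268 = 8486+2782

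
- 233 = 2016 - 2249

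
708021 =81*8741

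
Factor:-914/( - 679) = 2^1*7^ (-1) * 97^(-1) * 457^1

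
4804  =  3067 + 1737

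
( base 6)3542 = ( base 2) 1101010110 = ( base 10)854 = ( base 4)31112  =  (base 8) 1526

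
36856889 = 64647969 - 27791080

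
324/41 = 324/41 = 7.90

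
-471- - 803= 332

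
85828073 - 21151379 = 64676694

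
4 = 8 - 4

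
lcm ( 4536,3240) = 22680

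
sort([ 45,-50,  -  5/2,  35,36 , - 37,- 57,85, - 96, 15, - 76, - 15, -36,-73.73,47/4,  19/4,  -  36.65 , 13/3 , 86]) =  [ -96,-76, - 73.73, -57, - 50, - 37, - 36.65, - 36,- 15,-5/2, 13/3,19/4 , 47/4,  15, 35, 36, 45,85,86]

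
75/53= 75/53  =  1.42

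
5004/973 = 5 + 1/7 = 5.14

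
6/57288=1/9548= 0.00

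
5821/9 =646 + 7/9 =646.78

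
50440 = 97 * 520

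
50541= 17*2973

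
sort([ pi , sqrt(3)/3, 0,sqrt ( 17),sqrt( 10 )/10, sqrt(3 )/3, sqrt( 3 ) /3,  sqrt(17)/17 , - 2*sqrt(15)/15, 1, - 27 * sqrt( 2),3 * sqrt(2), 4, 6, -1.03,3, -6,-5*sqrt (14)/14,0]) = [ -27*sqrt(2), -6,  -  5 * sqrt ( 14)/14 ,- 1.03, - 2*sqrt(15) /15, 0, 0, sqrt(17)/17, sqrt( 10 )/10,sqrt(3)/3, sqrt( 3) /3,sqrt( 3)/3,1 , 3,pi,4, sqrt(17 ), 3*sqrt( 2),6 ] 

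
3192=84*38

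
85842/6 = 14307= 14307.00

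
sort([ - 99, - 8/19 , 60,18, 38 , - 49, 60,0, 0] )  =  [-99, - 49, - 8/19 , 0,  0, 18, 38,60, 60 ] 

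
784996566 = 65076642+719919924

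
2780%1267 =246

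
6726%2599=1528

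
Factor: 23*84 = 2^2*3^1*7^1*23^1 = 1932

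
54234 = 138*393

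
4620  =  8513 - 3893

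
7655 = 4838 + 2817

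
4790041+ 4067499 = 8857540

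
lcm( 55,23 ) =1265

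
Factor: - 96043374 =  - 2^1*3^3*7^1 * 254083^1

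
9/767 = 9/767 = 0.01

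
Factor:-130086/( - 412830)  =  3^1*5^( - 1)*73^1*139^(- 1) =219/695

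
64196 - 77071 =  - 12875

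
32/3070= 16/1535 = 0.01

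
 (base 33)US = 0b1111111010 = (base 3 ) 1101201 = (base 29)163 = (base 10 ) 1018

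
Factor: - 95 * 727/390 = - 13813/78 = - 2^( - 1)*3^( - 1) * 13^( - 1 ) * 19^1*727^1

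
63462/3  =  21154 = 21154.00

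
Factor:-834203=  - 47^1 * 17749^1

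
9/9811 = 9/9811 = 0.00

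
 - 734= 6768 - 7502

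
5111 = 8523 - 3412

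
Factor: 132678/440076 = 2^ ( - 1)*3^5*13^( - 1) * 31^( - 1) =243/806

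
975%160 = 15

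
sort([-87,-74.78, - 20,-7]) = [-87,- 74.78,  -  20,-7] 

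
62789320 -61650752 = 1138568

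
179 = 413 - 234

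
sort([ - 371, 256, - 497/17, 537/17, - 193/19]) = [ - 371, - 497/17, -193/19,537/17,256]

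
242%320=242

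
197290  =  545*362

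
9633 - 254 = 9379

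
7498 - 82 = 7416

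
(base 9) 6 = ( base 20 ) 6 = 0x6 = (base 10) 6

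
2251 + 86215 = 88466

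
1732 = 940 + 792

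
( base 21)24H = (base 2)1111010111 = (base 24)1GN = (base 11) 814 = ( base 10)983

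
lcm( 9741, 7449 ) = 126633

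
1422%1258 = 164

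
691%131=36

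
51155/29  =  1763+28/29= 1763.97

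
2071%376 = 191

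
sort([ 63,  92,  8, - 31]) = [ - 31,8, 63,  92 ]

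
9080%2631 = 1187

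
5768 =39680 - 33912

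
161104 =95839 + 65265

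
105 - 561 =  - 456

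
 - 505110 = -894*565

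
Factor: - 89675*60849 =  - 3^2*5^2*17^1*211^1*6761^1 = - 5456634075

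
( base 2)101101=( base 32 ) 1d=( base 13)36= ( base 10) 45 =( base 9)50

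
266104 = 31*8584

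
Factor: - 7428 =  - 2^2*3^1*619^1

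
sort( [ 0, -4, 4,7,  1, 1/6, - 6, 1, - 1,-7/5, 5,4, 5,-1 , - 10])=[-10,-6, - 4, - 7/5,-1 ,-1,  0, 1/6 , 1,1, 4,4,5,5, 7] 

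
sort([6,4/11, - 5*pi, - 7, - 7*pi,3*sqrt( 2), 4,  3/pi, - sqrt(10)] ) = [ - 7*pi, - 5 * pi, - 7  , - sqrt(10 ) , 4/11 , 3/pi, 4,  3* sqrt(2), 6] 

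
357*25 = 8925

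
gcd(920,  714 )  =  2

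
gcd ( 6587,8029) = 7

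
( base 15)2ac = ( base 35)hh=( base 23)13e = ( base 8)1144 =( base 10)612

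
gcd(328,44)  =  4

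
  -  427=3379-3806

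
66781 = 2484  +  64297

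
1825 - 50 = 1775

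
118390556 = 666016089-547625533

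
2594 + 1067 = 3661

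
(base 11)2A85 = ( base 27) 5bn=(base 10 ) 3965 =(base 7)14363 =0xF7D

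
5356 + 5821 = 11177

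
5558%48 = 38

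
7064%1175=14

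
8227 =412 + 7815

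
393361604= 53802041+339559563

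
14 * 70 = 980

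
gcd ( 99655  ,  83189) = 1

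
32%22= 10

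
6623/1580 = 4 + 303/1580 = 4.19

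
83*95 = 7885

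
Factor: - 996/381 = -2^2*83^1*127^( - 1 ) = - 332/127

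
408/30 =13 +3/5 = 13.60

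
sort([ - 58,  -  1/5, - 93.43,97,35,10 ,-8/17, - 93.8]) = [-93.8,  -  93.43,- 58, - 8/17,  -  1/5,10, 35 , 97]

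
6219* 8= 49752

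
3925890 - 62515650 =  - 58589760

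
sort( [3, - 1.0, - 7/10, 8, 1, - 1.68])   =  [ - 1.68, - 1.0, - 7/10, 1  ,  3,  8 ] 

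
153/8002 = 153/8002 = 0.02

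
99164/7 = 99164/7 = 14166.29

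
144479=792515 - 648036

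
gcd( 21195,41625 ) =45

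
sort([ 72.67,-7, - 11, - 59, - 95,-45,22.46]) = [ - 95, - 59, - 45 , - 11, - 7,22.46,72.67]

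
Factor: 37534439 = 29^1*419^1*3089^1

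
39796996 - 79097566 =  - 39300570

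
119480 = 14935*8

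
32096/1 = 32096 = 32096.00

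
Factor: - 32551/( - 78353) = 11^( - 1 ) * 17^(  -  1) * 43^1*419^( - 1 )*757^1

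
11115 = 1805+9310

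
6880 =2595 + 4285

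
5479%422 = 415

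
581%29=1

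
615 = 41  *15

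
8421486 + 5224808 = 13646294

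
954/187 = 5+19/187  =  5.10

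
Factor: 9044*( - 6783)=  -  2^2 * 3^1*7^2*17^2 *19^2 = - 61345452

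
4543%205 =33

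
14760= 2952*5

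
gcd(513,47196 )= 513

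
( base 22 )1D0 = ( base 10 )770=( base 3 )1001112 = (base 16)302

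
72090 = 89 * 810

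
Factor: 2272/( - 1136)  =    -  2 = - 2^1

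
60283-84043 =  - 23760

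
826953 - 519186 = 307767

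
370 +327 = 697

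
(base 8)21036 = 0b10001000011110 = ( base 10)8734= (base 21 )jgj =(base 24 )F3M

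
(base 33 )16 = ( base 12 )33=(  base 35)14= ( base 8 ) 47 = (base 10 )39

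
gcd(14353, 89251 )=1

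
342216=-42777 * ( - 8) 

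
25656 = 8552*3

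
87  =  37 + 50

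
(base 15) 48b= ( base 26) 1dh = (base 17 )39b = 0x407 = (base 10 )1031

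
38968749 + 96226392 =135195141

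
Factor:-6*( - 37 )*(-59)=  - 2^1*3^1 * 37^1*59^1 = - 13098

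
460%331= 129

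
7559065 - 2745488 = 4813577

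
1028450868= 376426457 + 652024411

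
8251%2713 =112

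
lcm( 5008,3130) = 25040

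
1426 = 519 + 907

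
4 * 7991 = 31964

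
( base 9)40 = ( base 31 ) 15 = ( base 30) 16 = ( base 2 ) 100100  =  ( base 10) 36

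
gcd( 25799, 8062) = 1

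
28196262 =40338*699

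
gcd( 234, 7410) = 78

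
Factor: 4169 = 11^1*379^1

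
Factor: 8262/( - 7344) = -2^(-3)*3^2 = - 9/8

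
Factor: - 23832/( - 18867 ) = 2^3*3^1* 19^( - 1 )  =  24/19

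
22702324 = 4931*4604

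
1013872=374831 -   -  639041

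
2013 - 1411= 602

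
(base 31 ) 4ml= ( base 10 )4547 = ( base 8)10703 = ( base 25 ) 76M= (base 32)4E3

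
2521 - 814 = 1707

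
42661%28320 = 14341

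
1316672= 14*94048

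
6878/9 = 764 + 2/9 = 764.22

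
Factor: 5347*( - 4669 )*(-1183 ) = 7^2*13^2*23^1 * 29^1*5347^1 = 29533764169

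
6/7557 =2/2519 = 0.00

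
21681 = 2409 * 9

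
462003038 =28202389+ 433800649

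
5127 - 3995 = 1132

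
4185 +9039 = 13224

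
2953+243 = 3196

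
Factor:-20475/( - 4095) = 5 = 5^1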